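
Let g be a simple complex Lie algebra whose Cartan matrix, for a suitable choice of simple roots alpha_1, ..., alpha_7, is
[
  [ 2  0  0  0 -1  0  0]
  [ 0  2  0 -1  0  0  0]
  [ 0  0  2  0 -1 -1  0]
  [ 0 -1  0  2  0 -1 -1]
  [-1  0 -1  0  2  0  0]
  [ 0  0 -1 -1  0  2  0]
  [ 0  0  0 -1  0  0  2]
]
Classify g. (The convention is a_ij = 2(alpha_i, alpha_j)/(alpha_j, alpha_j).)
type D_7

The matrix has rank 7 with 2's on the diagonal. Reading the off-diagonal entries as Dynkin edges (a single edge where a_ij = a_ji = -1; a double or triple edge where a_ij * a_ji = 2 or 3), the diagram is a chain of 5 nodes with a fork of two nodes at one end (D_7). One simple-root ordering that puts it in standard form is (alpha_1, alpha_5, alpha_3, alpha_6, alpha_4, alpha_7, alpha_2). So the algebra is type D_7, i.e. so(14).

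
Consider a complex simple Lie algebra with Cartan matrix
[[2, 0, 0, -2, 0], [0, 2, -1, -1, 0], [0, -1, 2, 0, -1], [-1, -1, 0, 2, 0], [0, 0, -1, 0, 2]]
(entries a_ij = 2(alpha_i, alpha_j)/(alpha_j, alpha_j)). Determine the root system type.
C_5 (sp(10))

The matrix has rank 5 with 2's on the diagonal. Reading the off-diagonal entries as Dynkin edges (a single edge where a_ij = a_ji = -1; a double or triple edge where a_ij * a_ji = 2 or 3), the diagram is a chain of 5 nodes with a double edge at one end; the terminal node there is the unique long simple root (C_5). One simple-root ordering that puts it in standard form is (alpha_5, alpha_3, alpha_2, alpha_4, alpha_1). So the algebra is type C_5, i.e. sp(10).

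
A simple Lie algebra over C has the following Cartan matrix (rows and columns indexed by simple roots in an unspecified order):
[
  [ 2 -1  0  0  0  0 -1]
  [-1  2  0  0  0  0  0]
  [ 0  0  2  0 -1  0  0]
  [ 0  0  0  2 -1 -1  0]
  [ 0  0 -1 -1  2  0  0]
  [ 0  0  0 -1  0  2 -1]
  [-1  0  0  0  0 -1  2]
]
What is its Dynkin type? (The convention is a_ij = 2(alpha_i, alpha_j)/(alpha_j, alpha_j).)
The matrix has rank 7 with 2's on the diagonal. Reading the off-diagonal entries as Dynkin edges (a single edge where a_ij = a_ji = -1; a double or triple edge where a_ij * a_ji = 2 or 3), the diagram is a chain of 7 nodes with single edges (A_7). One simple-root ordering that puts it in standard form is (alpha_3, alpha_5, alpha_4, alpha_6, alpha_7, alpha_1, alpha_2). So the algebra is type A_7, i.e. sl(8).

type A_7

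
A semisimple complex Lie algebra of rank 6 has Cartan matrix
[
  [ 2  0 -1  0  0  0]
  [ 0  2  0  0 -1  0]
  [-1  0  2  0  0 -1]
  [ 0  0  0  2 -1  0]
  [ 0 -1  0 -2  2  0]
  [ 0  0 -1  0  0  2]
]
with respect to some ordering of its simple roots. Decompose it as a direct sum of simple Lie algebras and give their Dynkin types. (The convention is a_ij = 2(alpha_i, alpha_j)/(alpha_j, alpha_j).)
The diagram associated to this matrix has two connected components: the simple roots {alpha_1, alpha_3, alpha_6} form a chain of 3 nodes with single edges (A_3), and {alpha_2, alpha_4, alpha_5} form a chain of 3 nodes with a double edge at one end; the terminal node there is the unique short simple root (B_3). A semisimple Lie algebra decomposes uniquely as the direct sum of simple ideals, one per connected component of its Dynkin diagram, so g ≅ A_3 ⊕ B_3 (dimension 15 + 21 = 36).

A3 + B3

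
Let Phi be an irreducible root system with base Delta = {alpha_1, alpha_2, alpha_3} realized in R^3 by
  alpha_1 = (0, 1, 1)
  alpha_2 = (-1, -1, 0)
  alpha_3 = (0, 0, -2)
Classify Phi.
C_3

Compute the Cartan integers a_ij = 2(alpha_i, alpha_j)/(alpha_j, alpha_j); the resulting 3x3 Cartan matrix is
[[2, -1, -1], [-1, 2, 0], [-2, 0, 2]].
The roots have two lengths (squared-length ratio 2:1); the short ones are alpha_{1,2}. The associated Dynkin diagram is a chain of 3 nodes with a double edge at one end; the terminal node there is the unique long simple root (C_3), so the type is C_3 (the algebra sp(6)).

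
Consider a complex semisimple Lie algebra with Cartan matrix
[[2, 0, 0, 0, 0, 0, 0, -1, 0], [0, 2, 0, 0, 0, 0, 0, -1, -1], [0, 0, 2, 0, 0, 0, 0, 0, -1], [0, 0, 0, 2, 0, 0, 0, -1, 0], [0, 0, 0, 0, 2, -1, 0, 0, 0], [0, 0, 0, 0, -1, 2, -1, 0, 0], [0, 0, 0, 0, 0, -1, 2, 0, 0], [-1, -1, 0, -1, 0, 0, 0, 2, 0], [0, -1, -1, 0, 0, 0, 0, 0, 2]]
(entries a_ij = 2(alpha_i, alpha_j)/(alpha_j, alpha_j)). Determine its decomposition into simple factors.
A_3 (sl(4)) + D_6 (so(12))

The diagram associated to this matrix has two connected components: the simple roots {alpha_5, alpha_6, alpha_7} form a chain of 3 nodes with single edges (A_3), and {alpha_1, alpha_2, alpha_3, alpha_4, alpha_8, alpha_9} form a chain of 4 nodes with a fork of two nodes at one end (D_6). A semisimple Lie algebra decomposes uniquely as the direct sum of simple ideals, one per connected component of its Dynkin diagram, so g ≅ A_3 ⊕ D_6 (dimension 15 + 66 = 81).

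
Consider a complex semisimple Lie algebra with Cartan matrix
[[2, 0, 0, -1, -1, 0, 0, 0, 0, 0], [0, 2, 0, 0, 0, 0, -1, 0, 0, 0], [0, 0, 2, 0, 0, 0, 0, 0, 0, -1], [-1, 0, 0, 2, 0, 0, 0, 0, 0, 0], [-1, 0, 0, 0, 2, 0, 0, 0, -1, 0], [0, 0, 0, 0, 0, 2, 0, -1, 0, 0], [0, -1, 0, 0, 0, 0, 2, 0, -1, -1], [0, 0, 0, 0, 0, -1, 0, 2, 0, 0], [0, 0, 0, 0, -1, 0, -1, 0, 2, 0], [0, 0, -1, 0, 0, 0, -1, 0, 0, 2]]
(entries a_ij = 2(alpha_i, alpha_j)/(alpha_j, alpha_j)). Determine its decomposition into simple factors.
type A_2 ⊕ type E_8

The diagram associated to this matrix has two connected components: the simple roots {alpha_6, alpha_8} form a chain of 2 nodes with single edges (A_2), and {alpha_1, alpha_2, alpha_3, alpha_4, alpha_5, alpha_7, alpha_9, alpha_10} form a chain of 7 nodes with one extra node attached to the third node from one end (E_8). A semisimple Lie algebra decomposes uniquely as the direct sum of simple ideals, one per connected component of its Dynkin diagram, so g ≅ A_2 ⊕ E_8 (dimension 8 + 248 = 256).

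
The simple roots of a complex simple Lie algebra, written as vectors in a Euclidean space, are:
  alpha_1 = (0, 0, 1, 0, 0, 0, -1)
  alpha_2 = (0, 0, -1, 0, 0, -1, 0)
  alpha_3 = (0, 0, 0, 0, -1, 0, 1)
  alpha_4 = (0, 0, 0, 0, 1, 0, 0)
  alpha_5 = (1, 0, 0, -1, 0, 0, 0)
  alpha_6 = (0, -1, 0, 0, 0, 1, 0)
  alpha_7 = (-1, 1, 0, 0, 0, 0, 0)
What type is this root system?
B7

Compute the Cartan integers a_ij = 2(alpha_i, alpha_j)/(alpha_j, alpha_j); the resulting 7x7 Cartan matrix is
[[2, -1, -1, 0, 0, 0, 0], [-1, 2, 0, 0, 0, -1, 0], [-1, 0, 2, -2, 0, 0, 0], [0, 0, -1, 2, 0, 0, 0], [0, 0, 0, 0, 2, 0, -1], [0, -1, 0, 0, 0, 2, -1], [0, 0, 0, 0, -1, -1, 2]].
The roots have two lengths (squared-length ratio 2:1); the short ones are alpha_{4}. The associated Dynkin diagram is a chain of 7 nodes with a double edge at one end; the terminal node there is the unique short simple root (B_7), so the type is B_7 (the algebra so(15)).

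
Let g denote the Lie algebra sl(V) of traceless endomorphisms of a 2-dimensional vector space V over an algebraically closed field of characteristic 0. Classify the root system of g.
type A_1

This is sl(2), which has dimension 2^2 - 1 = 3 and rank 2 - 1 = 1 (a Cartan subalgebra is the diagonal traceless matrices). In the classification of classical Lie algebras, the special linear algebra sl(n+1) has type A_n; here n = 1, so the Dynkin diagram is a chain of 1 nodes with single edges (A_1). Hence the type is A_1.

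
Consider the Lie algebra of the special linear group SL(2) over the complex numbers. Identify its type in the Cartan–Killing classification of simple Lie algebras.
This is sl(2), which has dimension 2^2 - 1 = 3 and rank 2 - 1 = 1 (a Cartan subalgebra is the diagonal traceless matrices). In the classification of classical Lie algebras, the special linear algebra sl(n+1) has type A_n; here n = 1, so the Dynkin diagram is a chain of 1 nodes with single edges (A_1). Hence the type is A_1.

A_1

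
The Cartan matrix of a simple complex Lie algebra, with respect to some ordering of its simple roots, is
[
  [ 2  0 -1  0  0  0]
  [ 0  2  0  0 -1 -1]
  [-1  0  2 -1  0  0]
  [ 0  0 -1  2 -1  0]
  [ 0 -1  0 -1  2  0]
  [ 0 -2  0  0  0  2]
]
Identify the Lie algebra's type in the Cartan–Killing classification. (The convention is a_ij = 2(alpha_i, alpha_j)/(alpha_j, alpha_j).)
The matrix has rank 6 with 2's on the diagonal. Reading the off-diagonal entries as Dynkin edges (a single edge where a_ij = a_ji = -1; a double or triple edge where a_ij * a_ji = 2 or 3), the diagram is a chain of 6 nodes with a double edge at one end; the terminal node there is the unique long simple root (C_6). One simple-root ordering that puts it in standard form is (alpha_1, alpha_3, alpha_4, alpha_5, alpha_2, alpha_6). So the algebra is type C_6, i.e. sp(12).

type C_6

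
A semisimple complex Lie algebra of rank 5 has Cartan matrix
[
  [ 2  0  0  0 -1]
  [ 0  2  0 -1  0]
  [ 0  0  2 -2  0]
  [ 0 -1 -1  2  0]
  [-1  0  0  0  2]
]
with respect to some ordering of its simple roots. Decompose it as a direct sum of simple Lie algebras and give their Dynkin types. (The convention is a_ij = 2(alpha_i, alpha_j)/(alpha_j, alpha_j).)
A_2 (sl(3)) ⊕ C_3 (sp(6))

The diagram associated to this matrix has two connected components: the simple roots {alpha_1, alpha_5} form a chain of 2 nodes with single edges (A_2), and {alpha_2, alpha_3, alpha_4} form a chain of 3 nodes with a double edge at one end; the terminal node there is the unique long simple root (C_3). A semisimple Lie algebra decomposes uniquely as the direct sum of simple ideals, one per connected component of its Dynkin diagram, so g ≅ A_2 ⊕ C_3 (dimension 8 + 21 = 29).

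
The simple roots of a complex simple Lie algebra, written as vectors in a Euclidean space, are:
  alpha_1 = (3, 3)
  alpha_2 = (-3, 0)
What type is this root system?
type B_2

Compute the Cartan integers a_ij = 2(alpha_i, alpha_j)/(alpha_j, alpha_j); the resulting 2x2 Cartan matrix is
[[2, -2], [-1, 2]].
The roots have two lengths (squared-length ratio 2:1); the short ones are alpha_{2}. The associated Dynkin diagram is a chain of 2 nodes with a double edge at one end; the terminal node there is the unique short simple root (B_2), so the type is B_2 (the algebra so(5)).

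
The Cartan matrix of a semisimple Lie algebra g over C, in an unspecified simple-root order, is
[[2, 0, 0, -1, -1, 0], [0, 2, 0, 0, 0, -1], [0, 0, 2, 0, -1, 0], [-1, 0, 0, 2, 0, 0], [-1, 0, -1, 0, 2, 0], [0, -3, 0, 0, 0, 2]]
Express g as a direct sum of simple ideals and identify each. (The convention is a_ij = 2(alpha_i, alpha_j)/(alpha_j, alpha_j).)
The diagram associated to this matrix has two connected components: the simple roots {alpha_1, alpha_3, alpha_4, alpha_5} form a chain of 4 nodes with single edges (A_4), and {alpha_2, alpha_6} form two nodes joined by a triple edge (G_2). A semisimple Lie algebra decomposes uniquely as the direct sum of simple ideals, one per connected component of its Dynkin diagram, so g ≅ A_4 ⊕ G_2 (dimension 24 + 14 = 38).

A4 ⊕ G2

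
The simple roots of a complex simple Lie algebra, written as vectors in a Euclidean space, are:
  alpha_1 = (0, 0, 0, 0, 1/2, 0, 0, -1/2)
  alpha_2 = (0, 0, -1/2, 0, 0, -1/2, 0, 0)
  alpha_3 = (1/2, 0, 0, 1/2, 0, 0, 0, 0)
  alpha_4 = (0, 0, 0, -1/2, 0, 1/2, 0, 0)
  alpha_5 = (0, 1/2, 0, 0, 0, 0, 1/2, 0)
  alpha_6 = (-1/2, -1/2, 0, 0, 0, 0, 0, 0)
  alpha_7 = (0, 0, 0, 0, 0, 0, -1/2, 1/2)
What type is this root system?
Compute the Cartan integers a_ij = 2(alpha_i, alpha_j)/(alpha_j, alpha_j); the resulting 7x7 Cartan matrix is
[[2, 0, 0, 0, 0, 0, -1], [0, 2, 0, -1, 0, 0, 0], [0, 0, 2, -1, 0, -1, 0], [0, -1, -1, 2, 0, 0, 0], [0, 0, 0, 0, 2, -1, -1], [0, 0, -1, 0, -1, 2, 0], [-1, 0, 0, 0, -1, 0, 2]].
All simple roots have the same length, so the diagram is simply laced. The associated Dynkin diagram is a chain of 7 nodes with single edges (A_7), so the type is A_7 (the algebra sl(8)).

A_7 (sl(8))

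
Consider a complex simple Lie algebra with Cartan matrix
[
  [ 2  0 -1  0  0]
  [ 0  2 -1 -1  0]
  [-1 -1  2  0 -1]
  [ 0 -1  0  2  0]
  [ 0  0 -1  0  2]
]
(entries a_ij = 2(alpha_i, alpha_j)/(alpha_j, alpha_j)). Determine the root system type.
The matrix has rank 5 with 2's on the diagonal. Reading the off-diagonal entries as Dynkin edges (a single edge where a_ij = a_ji = -1; a double or triple edge where a_ij * a_ji = 2 or 3), the diagram is a chain of 3 nodes with a fork of two nodes at one end (D_5). One simple-root ordering that puts it in standard form is (alpha_4, alpha_2, alpha_3, alpha_1, alpha_5). So the algebra is type D_5, i.e. so(10).

D_5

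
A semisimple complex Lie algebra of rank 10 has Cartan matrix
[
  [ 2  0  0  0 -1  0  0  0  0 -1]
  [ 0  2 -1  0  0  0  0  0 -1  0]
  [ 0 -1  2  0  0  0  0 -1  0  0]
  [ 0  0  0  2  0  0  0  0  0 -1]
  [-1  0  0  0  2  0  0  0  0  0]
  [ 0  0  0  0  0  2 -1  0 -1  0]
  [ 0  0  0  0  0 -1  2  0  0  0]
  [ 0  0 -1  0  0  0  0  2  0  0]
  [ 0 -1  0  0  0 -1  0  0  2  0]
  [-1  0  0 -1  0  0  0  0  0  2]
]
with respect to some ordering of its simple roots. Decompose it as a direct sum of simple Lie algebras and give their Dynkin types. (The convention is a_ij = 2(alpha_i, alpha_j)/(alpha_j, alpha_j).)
The diagram associated to this matrix has two connected components: the simple roots {alpha_1, alpha_4, alpha_5, alpha_10} form a chain of 4 nodes with single edges (A_4), and {alpha_2, alpha_3, alpha_6, alpha_7, alpha_8, alpha_9} form a chain of 6 nodes with single edges (A_6). A semisimple Lie algebra decomposes uniquely as the direct sum of simple ideals, one per connected component of its Dynkin diagram, so g ≅ A_4 ⊕ A_6 (dimension 24 + 48 = 72).

A_4 (sl(5)) ⊕ A_6 (sl(7))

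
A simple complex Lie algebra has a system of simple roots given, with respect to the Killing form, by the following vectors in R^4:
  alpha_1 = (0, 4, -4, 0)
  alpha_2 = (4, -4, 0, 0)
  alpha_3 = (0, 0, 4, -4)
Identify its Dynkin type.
Compute the Cartan integers a_ij = 2(alpha_i, alpha_j)/(alpha_j, alpha_j); the resulting 3x3 Cartan matrix is
[[2, -1, -1], [-1, 2, 0], [-1, 0, 2]].
All simple roots have the same length, so the diagram is simply laced. The associated Dynkin diagram is a chain of 3 nodes with single edges (A_3), so the type is A_3 (the algebra sl(4)).

A_3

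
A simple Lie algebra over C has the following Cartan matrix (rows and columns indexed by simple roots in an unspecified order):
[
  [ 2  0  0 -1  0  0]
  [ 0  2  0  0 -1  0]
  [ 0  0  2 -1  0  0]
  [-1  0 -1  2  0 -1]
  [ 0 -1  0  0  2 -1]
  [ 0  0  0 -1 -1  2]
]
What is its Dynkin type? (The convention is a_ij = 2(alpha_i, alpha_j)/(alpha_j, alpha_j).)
D6

The matrix has rank 6 with 2's on the diagonal. Reading the off-diagonal entries as Dynkin edges (a single edge where a_ij = a_ji = -1; a double or triple edge where a_ij * a_ji = 2 or 3), the diagram is a chain of 4 nodes with a fork of two nodes at one end (D_6). One simple-root ordering that puts it in standard form is (alpha_2, alpha_5, alpha_6, alpha_4, alpha_3, alpha_1). So the algebra is type D_6, i.e. so(12).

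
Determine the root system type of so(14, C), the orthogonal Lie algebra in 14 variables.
type D_7

This is so(14) with 14 even, which has dimension 14(14-1)/2 = 91 and rank 14/2 = 7. In the classification of classical Lie algebras, the orthogonal algebra so(2n) in an even number of variables has type D_n; here n = 7, so the Dynkin diagram is a chain of 5 nodes with a fork of two nodes at one end (D_7). Hence the type is D_7.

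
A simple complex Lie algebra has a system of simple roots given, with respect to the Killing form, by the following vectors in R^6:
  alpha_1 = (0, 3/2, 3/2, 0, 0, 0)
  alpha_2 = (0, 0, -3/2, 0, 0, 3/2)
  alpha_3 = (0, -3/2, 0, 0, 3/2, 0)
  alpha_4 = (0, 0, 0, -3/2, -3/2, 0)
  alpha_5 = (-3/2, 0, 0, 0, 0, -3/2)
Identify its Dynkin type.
A_5

Compute the Cartan integers a_ij = 2(alpha_i, alpha_j)/(alpha_j, alpha_j); the resulting 5x5 Cartan matrix is
[[2, -1, -1, 0, 0], [-1, 2, 0, 0, -1], [-1, 0, 2, -1, 0], [0, 0, -1, 2, 0], [0, -1, 0, 0, 2]].
All simple roots have the same length, so the diagram is simply laced. The associated Dynkin diagram is a chain of 5 nodes with single edges (A_5), so the type is A_5 (the algebra sl(6)).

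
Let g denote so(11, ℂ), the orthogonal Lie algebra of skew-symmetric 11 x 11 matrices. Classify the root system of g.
This is so(11) with 11 odd, which has dimension 11(11-1)/2 = 55 and rank (11-1)/2 = 5. In the classification of classical Lie algebras, the orthogonal algebra so(2n+1) in an odd number of variables has type B_n; here n = 5, so the Dynkin diagram is a chain of 5 nodes with a double edge at one end; the terminal node there is the unique short simple root (B_5). Hence the type is B_5.

B5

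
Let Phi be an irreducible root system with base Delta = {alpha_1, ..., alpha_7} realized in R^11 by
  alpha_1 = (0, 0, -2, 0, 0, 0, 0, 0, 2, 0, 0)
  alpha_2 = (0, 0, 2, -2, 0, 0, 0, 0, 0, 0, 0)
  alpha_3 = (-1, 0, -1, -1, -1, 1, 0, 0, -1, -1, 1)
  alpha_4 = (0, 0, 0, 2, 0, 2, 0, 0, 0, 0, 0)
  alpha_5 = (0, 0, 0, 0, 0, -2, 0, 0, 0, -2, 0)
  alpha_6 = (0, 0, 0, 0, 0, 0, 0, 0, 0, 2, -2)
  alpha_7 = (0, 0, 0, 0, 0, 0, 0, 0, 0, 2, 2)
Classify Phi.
Compute the Cartan integers a_ij = 2(alpha_i, alpha_j)/(alpha_j, alpha_j); the resulting 7x7 Cartan matrix is
[[2, -1, 0, 0, 0, 0, 0], [-1, 2, 0, -1, 0, 0, 0], [0, 0, 2, 0, 0, -1, 0], [0, -1, 0, 2, -1, 0, 0], [0, 0, 0, -1, 2, -1, -1], [0, 0, -1, 0, -1, 2, 0], [0, 0, 0, 0, -1, 0, 2]].
All simple roots have the same length, so the diagram is simply laced. The associated Dynkin diagram is a chain of 6 nodes with one extra node attached to the third node from one end (E_7), so the type is E_7.

E_7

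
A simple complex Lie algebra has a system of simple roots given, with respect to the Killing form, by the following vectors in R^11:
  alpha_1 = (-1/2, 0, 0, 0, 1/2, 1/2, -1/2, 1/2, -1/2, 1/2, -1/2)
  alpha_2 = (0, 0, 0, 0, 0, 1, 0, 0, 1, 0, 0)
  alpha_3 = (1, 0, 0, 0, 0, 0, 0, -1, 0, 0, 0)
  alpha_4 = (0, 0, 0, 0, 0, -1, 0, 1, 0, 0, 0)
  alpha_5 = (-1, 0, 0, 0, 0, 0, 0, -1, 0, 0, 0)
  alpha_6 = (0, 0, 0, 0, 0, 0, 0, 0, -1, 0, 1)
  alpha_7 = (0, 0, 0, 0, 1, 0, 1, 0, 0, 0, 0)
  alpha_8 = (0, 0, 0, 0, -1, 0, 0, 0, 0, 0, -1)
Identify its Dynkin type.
Compute the Cartan integers a_ij = 2(alpha_i, alpha_j)/(alpha_j, alpha_j); the resulting 8x8 Cartan matrix is
[[2, 0, -1, 0, 0, 0, 0, 0], [0, 2, 0, -1, 0, -1, 0, 0], [-1, 0, 2, -1, 0, 0, 0, 0], [0, -1, -1, 2, -1, 0, 0, 0], [0, 0, 0, -1, 2, 0, 0, 0], [0, -1, 0, 0, 0, 2, 0, -1], [0, 0, 0, 0, 0, 0, 2, -1], [0, 0, 0, 0, 0, -1, -1, 2]].
All simple roots have the same length, so the diagram is simply laced. The associated Dynkin diagram is a chain of 7 nodes with one extra node attached to the third node from one end (E_8), so the type is E_8.

type E_8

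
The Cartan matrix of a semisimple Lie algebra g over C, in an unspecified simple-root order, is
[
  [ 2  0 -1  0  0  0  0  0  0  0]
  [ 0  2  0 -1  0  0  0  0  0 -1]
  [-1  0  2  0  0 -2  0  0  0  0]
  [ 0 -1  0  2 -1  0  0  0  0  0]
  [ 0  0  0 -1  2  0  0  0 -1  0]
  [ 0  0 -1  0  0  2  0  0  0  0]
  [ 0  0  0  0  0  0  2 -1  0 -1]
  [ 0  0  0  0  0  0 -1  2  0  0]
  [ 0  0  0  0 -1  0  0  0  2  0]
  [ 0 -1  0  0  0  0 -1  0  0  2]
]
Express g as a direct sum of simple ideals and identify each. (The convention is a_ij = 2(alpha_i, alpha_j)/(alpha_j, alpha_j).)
type A_7 ⊕ type B_3

The diagram associated to this matrix has two connected components: the simple roots {alpha_2, alpha_4, alpha_5, alpha_7, alpha_8, alpha_9, alpha_10} form a chain of 7 nodes with single edges (A_7), and {alpha_1, alpha_3, alpha_6} form a chain of 3 nodes with a double edge at one end; the terminal node there is the unique short simple root (B_3). A semisimple Lie algebra decomposes uniquely as the direct sum of simple ideals, one per connected component of its Dynkin diagram, so g ≅ A_7 ⊕ B_3 (dimension 63 + 21 = 84).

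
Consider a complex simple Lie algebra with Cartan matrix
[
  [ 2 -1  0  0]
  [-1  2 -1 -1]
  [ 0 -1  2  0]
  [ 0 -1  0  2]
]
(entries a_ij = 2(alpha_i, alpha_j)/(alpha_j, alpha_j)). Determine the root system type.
The matrix has rank 4 with 2's on the diagonal. Reading the off-diagonal entries as Dynkin edges (a single edge where a_ij = a_ji = -1; a double or triple edge where a_ij * a_ji = 2 or 3), the diagram is a chain of 2 nodes with a fork of two nodes at one end (D_4). One simple-root ordering that puts it in standard form is (alpha_3, alpha_2, alpha_1, alpha_4). So the algebra is type D_4, i.e. so(8).

D4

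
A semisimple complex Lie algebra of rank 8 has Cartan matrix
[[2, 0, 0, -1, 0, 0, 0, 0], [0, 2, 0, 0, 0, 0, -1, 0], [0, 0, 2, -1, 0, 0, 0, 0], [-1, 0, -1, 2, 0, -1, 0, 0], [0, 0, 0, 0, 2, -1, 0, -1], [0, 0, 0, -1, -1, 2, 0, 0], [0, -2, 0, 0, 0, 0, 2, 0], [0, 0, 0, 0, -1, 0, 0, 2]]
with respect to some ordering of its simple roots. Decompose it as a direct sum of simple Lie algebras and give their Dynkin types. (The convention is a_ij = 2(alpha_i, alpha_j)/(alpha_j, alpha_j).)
B_2 (so(5)) + D_6 (so(12))

The diagram associated to this matrix has two connected components: the simple roots {alpha_2, alpha_7} form a chain of 2 nodes with a double edge at one end; the terminal node there is the unique short simple root (B_2), and {alpha_1, alpha_3, alpha_4, alpha_5, alpha_6, alpha_8} form a chain of 4 nodes with a fork of two nodes at one end (D_6). A semisimple Lie algebra decomposes uniquely as the direct sum of simple ideals, one per connected component of its Dynkin diagram, so g ≅ B_2 ⊕ D_6 (dimension 10 + 66 = 76).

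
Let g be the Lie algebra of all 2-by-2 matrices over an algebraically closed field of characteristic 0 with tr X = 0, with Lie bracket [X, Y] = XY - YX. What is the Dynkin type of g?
This is sl(2), which has dimension 2^2 - 1 = 3 and rank 2 - 1 = 1 (a Cartan subalgebra is the diagonal traceless matrices). In the classification of classical Lie algebras, the special linear algebra sl(n+1) has type A_n; here n = 1, so the Dynkin diagram is a chain of 1 nodes with single edges (A_1). Hence the type is A_1.

A1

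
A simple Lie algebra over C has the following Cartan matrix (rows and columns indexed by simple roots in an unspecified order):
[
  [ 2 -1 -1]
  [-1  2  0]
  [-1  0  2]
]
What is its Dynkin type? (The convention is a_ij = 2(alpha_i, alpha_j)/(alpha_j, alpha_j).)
A_3 (sl(4))

The matrix has rank 3 with 2's on the diagonal. Reading the off-diagonal entries as Dynkin edges (a single edge where a_ij = a_ji = -1; a double or triple edge where a_ij * a_ji = 2 or 3), the diagram is a chain of 3 nodes with single edges (A_3). One simple-root ordering that puts it in standard form is (alpha_3, alpha_1, alpha_2). So the algebra is type A_3, i.e. sl(4).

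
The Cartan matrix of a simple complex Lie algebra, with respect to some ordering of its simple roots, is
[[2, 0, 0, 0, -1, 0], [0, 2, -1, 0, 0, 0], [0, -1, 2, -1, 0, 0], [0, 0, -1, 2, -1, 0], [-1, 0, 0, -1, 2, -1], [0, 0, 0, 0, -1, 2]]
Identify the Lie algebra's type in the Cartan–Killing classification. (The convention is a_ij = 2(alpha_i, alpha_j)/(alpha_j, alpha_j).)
The matrix has rank 6 with 2's on the diagonal. Reading the off-diagonal entries as Dynkin edges (a single edge where a_ij = a_ji = -1; a double or triple edge where a_ij * a_ji = 2 or 3), the diagram is a chain of 4 nodes with a fork of two nodes at one end (D_6). One simple-root ordering that puts it in standard form is (alpha_2, alpha_3, alpha_4, alpha_5, alpha_1, alpha_6). So the algebra is type D_6, i.e. so(12).

D_6 (so(12))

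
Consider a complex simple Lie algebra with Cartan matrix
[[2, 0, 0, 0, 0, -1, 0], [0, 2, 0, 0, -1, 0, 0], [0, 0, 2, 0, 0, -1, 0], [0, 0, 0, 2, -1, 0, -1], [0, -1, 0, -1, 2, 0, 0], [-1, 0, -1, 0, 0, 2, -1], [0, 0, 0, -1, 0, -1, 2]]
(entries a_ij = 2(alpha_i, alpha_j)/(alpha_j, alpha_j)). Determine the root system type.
The matrix has rank 7 with 2's on the diagonal. Reading the off-diagonal entries as Dynkin edges (a single edge where a_ij = a_ji = -1; a double or triple edge where a_ij * a_ji = 2 or 3), the diagram is a chain of 5 nodes with a fork of two nodes at one end (D_7). One simple-root ordering that puts it in standard form is (alpha_2, alpha_5, alpha_4, alpha_7, alpha_6, alpha_1, alpha_3). So the algebra is type D_7, i.e. so(14).

type D_7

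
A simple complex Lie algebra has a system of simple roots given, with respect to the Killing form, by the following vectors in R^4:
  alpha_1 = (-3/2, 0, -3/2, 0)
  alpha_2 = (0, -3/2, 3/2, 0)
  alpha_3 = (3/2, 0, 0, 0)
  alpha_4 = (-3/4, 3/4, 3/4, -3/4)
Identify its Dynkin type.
F_4

Compute the Cartan integers a_ij = 2(alpha_i, alpha_j)/(alpha_j, alpha_j); the resulting 4x4 Cartan matrix is
[[2, -1, -2, 0], [-1, 2, 0, 0], [-1, 0, 2, -1], [0, 0, -1, 2]].
The roots have two lengths (squared-length ratio 2:1); the short ones are alpha_{3,4}. The associated Dynkin diagram is a chain of 4 nodes with a double edge between the middle two (F_4), so the type is F_4.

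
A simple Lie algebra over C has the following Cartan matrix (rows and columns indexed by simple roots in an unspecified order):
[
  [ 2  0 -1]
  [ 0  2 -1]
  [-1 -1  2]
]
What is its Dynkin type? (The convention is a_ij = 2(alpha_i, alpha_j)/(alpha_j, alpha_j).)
A3

The matrix has rank 3 with 2's on the diagonal. Reading the off-diagonal entries as Dynkin edges (a single edge where a_ij = a_ji = -1; a double or triple edge where a_ij * a_ji = 2 or 3), the diagram is a chain of 3 nodes with single edges (A_3). One simple-root ordering that puts it in standard form is (alpha_1, alpha_3, alpha_2). So the algebra is type A_3, i.e. sl(4).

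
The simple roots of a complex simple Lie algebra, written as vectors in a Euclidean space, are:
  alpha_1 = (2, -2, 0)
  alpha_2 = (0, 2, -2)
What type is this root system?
Compute the Cartan integers a_ij = 2(alpha_i, alpha_j)/(alpha_j, alpha_j); the resulting 2x2 Cartan matrix is
[[2, -1], [-1, 2]].
All simple roots have the same length, so the diagram is simply laced. The associated Dynkin diagram is a chain of 2 nodes with single edges (A_2), so the type is A_2 (the algebra sl(3)).

type A_2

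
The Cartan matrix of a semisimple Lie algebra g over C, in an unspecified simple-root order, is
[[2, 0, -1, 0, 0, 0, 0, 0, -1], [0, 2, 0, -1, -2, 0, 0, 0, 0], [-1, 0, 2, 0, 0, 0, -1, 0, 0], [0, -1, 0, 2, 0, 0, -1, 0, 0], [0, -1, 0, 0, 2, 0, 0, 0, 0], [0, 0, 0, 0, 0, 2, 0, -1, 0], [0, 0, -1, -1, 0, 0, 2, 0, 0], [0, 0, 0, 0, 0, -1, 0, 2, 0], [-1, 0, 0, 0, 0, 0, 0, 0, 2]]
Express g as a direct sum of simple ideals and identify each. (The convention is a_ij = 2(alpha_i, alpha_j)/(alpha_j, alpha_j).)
A2 + B7

The diagram associated to this matrix has two connected components: the simple roots {alpha_6, alpha_8} form a chain of 2 nodes with single edges (A_2), and {alpha_1, alpha_2, alpha_3, alpha_4, alpha_5, alpha_7, alpha_9} form a chain of 7 nodes with a double edge at one end; the terminal node there is the unique short simple root (B_7). A semisimple Lie algebra decomposes uniquely as the direct sum of simple ideals, one per connected component of its Dynkin diagram, so g ≅ A_2 ⊕ B_7 (dimension 8 + 105 = 113).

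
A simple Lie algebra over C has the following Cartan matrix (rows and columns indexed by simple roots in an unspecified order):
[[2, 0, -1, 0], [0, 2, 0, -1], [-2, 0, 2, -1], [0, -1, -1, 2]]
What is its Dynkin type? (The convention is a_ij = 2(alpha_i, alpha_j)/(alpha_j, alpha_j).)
type B_4

The matrix has rank 4 with 2's on the diagonal. Reading the off-diagonal entries as Dynkin edges (a single edge where a_ij = a_ji = -1; a double or triple edge where a_ij * a_ji = 2 or 3), the diagram is a chain of 4 nodes with a double edge at one end; the terminal node there is the unique short simple root (B_4). One simple-root ordering that puts it in standard form is (alpha_2, alpha_4, alpha_3, alpha_1). So the algebra is type B_4, i.e. so(9).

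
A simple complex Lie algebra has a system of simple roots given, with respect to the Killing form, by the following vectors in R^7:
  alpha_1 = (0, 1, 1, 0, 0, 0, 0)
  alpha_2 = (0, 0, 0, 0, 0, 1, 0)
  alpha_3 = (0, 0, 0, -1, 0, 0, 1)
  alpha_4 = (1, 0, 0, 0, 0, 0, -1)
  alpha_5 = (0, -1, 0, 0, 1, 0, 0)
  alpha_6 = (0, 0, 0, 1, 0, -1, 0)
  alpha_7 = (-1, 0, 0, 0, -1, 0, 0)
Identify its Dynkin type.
Compute the Cartan integers a_ij = 2(alpha_i, alpha_j)/(alpha_j, alpha_j); the resulting 7x7 Cartan matrix is
[[2, 0, 0, 0, -1, 0, 0], [0, 2, 0, 0, 0, -1, 0], [0, 0, 2, -1, 0, -1, 0], [0, 0, -1, 2, 0, 0, -1], [-1, 0, 0, 0, 2, 0, -1], [0, -2, -1, 0, 0, 2, 0], [0, 0, 0, -1, -1, 0, 2]].
The roots have two lengths (squared-length ratio 2:1); the short ones are alpha_{2}. The associated Dynkin diagram is a chain of 7 nodes with a double edge at one end; the terminal node there is the unique short simple root (B_7), so the type is B_7 (the algebra so(15)).

type B_7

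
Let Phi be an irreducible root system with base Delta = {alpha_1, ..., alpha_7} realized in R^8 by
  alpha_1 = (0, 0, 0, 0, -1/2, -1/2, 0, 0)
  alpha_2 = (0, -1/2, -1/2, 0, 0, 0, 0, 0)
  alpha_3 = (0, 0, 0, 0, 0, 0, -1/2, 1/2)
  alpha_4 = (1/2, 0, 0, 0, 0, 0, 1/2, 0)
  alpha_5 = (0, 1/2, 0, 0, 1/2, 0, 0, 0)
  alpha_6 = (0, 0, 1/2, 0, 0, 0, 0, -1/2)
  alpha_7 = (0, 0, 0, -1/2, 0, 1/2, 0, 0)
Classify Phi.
Compute the Cartan integers a_ij = 2(alpha_i, alpha_j)/(alpha_j, alpha_j); the resulting 7x7 Cartan matrix is
[[2, 0, 0, 0, -1, 0, -1], [0, 2, 0, 0, -1, -1, 0], [0, 0, 2, -1, 0, -1, 0], [0, 0, -1, 2, 0, 0, 0], [-1, -1, 0, 0, 2, 0, 0], [0, -1, -1, 0, 0, 2, 0], [-1, 0, 0, 0, 0, 0, 2]].
All simple roots have the same length, so the diagram is simply laced. The associated Dynkin diagram is a chain of 7 nodes with single edges (A_7), so the type is A_7 (the algebra sl(8)).

A_7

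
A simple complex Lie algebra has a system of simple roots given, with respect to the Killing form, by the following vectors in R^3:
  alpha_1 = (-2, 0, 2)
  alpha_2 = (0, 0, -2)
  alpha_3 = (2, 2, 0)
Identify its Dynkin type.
B_3 (so(7))

Compute the Cartan integers a_ij = 2(alpha_i, alpha_j)/(alpha_j, alpha_j); the resulting 3x3 Cartan matrix is
[[2, -2, -1], [-1, 2, 0], [-1, 0, 2]].
The roots have two lengths (squared-length ratio 2:1); the short ones are alpha_{2}. The associated Dynkin diagram is a chain of 3 nodes with a double edge at one end; the terminal node there is the unique short simple root (B_3), so the type is B_3 (the algebra so(7)).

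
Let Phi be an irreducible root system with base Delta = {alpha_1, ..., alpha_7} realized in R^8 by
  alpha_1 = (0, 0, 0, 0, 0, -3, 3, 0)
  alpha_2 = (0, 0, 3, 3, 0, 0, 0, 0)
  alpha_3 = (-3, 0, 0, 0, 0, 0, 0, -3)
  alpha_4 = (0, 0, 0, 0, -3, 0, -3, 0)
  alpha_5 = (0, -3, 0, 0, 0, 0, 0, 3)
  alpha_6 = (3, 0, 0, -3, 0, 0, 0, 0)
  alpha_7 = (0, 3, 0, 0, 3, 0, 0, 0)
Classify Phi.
A_7 (sl(8))

Compute the Cartan integers a_ij = 2(alpha_i, alpha_j)/(alpha_j, alpha_j); the resulting 7x7 Cartan matrix is
[[2, 0, 0, -1, 0, 0, 0], [0, 2, 0, 0, 0, -1, 0], [0, 0, 2, 0, -1, -1, 0], [-1, 0, 0, 2, 0, 0, -1], [0, 0, -1, 0, 2, 0, -1], [0, -1, -1, 0, 0, 2, 0], [0, 0, 0, -1, -1, 0, 2]].
All simple roots have the same length, so the diagram is simply laced. The associated Dynkin diagram is a chain of 7 nodes with single edges (A_7), so the type is A_7 (the algebra sl(8)).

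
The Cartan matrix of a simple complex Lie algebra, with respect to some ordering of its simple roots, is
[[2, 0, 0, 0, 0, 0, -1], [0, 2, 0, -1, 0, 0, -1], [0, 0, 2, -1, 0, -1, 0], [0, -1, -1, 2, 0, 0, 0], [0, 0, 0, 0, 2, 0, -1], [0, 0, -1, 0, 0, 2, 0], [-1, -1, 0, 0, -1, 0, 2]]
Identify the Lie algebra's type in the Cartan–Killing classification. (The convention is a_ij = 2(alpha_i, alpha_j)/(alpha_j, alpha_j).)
The matrix has rank 7 with 2's on the diagonal. Reading the off-diagonal entries as Dynkin edges (a single edge where a_ij = a_ji = -1; a double or triple edge where a_ij * a_ji = 2 or 3), the diagram is a chain of 5 nodes with a fork of two nodes at one end (D_7). One simple-root ordering that puts it in standard form is (alpha_6, alpha_3, alpha_4, alpha_2, alpha_7, alpha_1, alpha_5). So the algebra is type D_7, i.e. so(14).

D7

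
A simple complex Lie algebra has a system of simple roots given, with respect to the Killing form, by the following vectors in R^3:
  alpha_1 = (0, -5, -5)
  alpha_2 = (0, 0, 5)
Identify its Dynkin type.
type B_2

Compute the Cartan integers a_ij = 2(alpha_i, alpha_j)/(alpha_j, alpha_j); the resulting 2x2 Cartan matrix is
[[2, -2], [-1, 2]].
The roots have two lengths (squared-length ratio 2:1); the short ones are alpha_{2}. The associated Dynkin diagram is a chain of 2 nodes with a double edge at one end; the terminal node there is the unique short simple root (B_2), so the type is B_2 (the algebra so(5)).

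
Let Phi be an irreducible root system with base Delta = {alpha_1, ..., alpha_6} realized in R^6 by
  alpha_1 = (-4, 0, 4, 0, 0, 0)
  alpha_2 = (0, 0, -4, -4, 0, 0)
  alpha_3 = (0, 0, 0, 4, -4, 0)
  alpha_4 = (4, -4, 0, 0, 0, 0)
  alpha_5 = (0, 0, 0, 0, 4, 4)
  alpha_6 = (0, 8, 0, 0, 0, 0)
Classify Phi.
Compute the Cartan integers a_ij = 2(alpha_i, alpha_j)/(alpha_j, alpha_j); the resulting 6x6 Cartan matrix is
[[2, -1, 0, -1, 0, 0], [-1, 2, -1, 0, 0, 0], [0, -1, 2, 0, -1, 0], [-1, 0, 0, 2, 0, -1], [0, 0, -1, 0, 2, 0], [0, 0, 0, -2, 0, 2]].
The roots have two lengths (squared-length ratio 2:1); the short ones are alpha_{1,2,3,4,5}. The associated Dynkin diagram is a chain of 6 nodes with a double edge at one end; the terminal node there is the unique long simple root (C_6), so the type is C_6 (the algebra sp(12)).

type C_6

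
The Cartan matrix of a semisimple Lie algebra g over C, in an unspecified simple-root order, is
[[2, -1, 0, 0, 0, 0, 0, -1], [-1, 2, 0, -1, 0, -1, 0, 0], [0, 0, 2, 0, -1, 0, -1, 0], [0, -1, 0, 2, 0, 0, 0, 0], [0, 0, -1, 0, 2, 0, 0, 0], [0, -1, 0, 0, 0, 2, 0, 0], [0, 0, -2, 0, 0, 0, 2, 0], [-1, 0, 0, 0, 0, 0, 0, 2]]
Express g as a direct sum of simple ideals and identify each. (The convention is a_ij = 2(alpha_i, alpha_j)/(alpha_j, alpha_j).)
The diagram associated to this matrix has two connected components: the simple roots {alpha_3, alpha_5, alpha_7} form a chain of 3 nodes with a double edge at one end; the terminal node there is the unique long simple root (C_3), and {alpha_1, alpha_2, alpha_4, alpha_6, alpha_8} form a chain of 3 nodes with a fork of two nodes at one end (D_5). A semisimple Lie algebra decomposes uniquely as the direct sum of simple ideals, one per connected component of its Dynkin diagram, so g ≅ C_3 ⊕ D_5 (dimension 21 + 45 = 66).

type C_3 + type D_5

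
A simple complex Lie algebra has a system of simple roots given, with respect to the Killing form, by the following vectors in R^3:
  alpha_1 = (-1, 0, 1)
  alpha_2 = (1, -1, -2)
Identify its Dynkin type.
Compute the Cartan integers a_ij = 2(alpha_i, alpha_j)/(alpha_j, alpha_j); the resulting 2x2 Cartan matrix is
[[2, -1], [-3, 2]].
The roots have two lengths (squared-length ratio 3:1); the short ones are alpha_{1}. The associated Dynkin diagram is two nodes joined by a triple edge (G_2), so the type is G_2.

G2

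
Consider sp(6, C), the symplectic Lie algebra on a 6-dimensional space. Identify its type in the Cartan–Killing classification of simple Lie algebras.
This is sp(6), which has dimension 6(6+1)/2 = 21 and rank 6/2 = 3. In the classification of classical Lie algebras, the symplectic algebra sp(2n) has type C_n; here n = 3, so the Dynkin diagram is a chain of 3 nodes with a double edge at one end; the terminal node there is the unique long simple root (C_3). Hence the type is C_3.

C_3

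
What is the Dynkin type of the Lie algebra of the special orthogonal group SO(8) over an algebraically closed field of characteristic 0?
D_4

This is so(8) with 8 even, which has dimension 8(8-1)/2 = 28 and rank 8/2 = 4. In the classification of classical Lie algebras, the orthogonal algebra so(2n) in an even number of variables has type D_n; here n = 4, so the Dynkin diagram is a chain of 2 nodes with a fork of two nodes at one end (D_4). Hence the type is D_4.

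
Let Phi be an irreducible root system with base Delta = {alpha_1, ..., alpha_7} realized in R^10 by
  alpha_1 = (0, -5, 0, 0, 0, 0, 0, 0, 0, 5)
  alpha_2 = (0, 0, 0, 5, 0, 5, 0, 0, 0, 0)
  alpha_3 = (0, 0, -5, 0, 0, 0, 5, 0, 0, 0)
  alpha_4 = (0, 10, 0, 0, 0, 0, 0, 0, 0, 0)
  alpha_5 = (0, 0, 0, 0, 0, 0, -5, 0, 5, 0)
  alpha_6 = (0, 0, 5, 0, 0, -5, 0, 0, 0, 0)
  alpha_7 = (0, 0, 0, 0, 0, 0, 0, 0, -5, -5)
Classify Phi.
C7

Compute the Cartan integers a_ij = 2(alpha_i, alpha_j)/(alpha_j, alpha_j); the resulting 7x7 Cartan matrix is
[[2, 0, 0, -1, 0, 0, -1], [0, 2, 0, 0, 0, -1, 0], [0, 0, 2, 0, -1, -1, 0], [-2, 0, 0, 2, 0, 0, 0], [0, 0, -1, 0, 2, 0, -1], [0, -1, -1, 0, 0, 2, 0], [-1, 0, 0, 0, -1, 0, 2]].
The roots have two lengths (squared-length ratio 2:1); the short ones are alpha_{1,2,3,5,6,7}. The associated Dynkin diagram is a chain of 7 nodes with a double edge at one end; the terminal node there is the unique long simple root (C_7), so the type is C_7 (the algebra sp(14)).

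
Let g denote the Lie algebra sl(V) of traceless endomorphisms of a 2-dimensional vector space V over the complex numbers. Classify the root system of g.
This is sl(2), which has dimension 2^2 - 1 = 3 and rank 2 - 1 = 1 (a Cartan subalgebra is the diagonal traceless matrices). In the classification of classical Lie algebras, the special linear algebra sl(n+1) has type A_n; here n = 1, so the Dynkin diagram is a chain of 1 nodes with single edges (A_1). Hence the type is A_1.

A1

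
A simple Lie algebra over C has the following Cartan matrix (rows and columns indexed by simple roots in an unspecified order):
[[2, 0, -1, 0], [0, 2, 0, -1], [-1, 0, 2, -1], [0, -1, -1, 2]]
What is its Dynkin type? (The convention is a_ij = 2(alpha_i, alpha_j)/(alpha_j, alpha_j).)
type A_4

The matrix has rank 4 with 2's on the diagonal. Reading the off-diagonal entries as Dynkin edges (a single edge where a_ij = a_ji = -1; a double or triple edge where a_ij * a_ji = 2 or 3), the diagram is a chain of 4 nodes with single edges (A_4). One simple-root ordering that puts it in standard form is (alpha_2, alpha_4, alpha_3, alpha_1). So the algebra is type A_4, i.e. sl(5).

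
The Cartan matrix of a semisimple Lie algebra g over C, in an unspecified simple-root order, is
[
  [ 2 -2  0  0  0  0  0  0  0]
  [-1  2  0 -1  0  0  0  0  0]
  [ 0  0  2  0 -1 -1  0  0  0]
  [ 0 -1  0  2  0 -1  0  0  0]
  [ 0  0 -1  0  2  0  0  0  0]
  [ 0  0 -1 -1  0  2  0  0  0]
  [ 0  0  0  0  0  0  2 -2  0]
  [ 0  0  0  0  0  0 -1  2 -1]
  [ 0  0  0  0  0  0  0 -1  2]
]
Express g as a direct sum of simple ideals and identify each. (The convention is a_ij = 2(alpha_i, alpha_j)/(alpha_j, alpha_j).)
C_3 + C_6

The diagram associated to this matrix has two connected components: the simple roots {alpha_7, alpha_8, alpha_9} form a chain of 3 nodes with a double edge at one end; the terminal node there is the unique long simple root (C_3), and {alpha_1, alpha_2, alpha_3, alpha_4, alpha_5, alpha_6} form a chain of 6 nodes with a double edge at one end; the terminal node there is the unique long simple root (C_6). A semisimple Lie algebra decomposes uniquely as the direct sum of simple ideals, one per connected component of its Dynkin diagram, so g ≅ C_3 ⊕ C_6 (dimension 21 + 78 = 99).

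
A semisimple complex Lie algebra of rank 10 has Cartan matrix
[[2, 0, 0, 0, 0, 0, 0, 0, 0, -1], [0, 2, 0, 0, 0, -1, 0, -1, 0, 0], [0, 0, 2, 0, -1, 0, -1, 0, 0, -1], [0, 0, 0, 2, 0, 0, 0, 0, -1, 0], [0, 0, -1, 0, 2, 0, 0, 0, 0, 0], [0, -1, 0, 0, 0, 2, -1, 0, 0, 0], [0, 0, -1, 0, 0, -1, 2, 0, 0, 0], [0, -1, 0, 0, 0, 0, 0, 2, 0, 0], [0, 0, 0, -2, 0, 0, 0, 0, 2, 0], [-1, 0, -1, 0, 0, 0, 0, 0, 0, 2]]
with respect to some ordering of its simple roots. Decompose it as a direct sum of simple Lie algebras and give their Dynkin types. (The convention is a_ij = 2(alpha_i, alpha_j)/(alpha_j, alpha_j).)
The diagram associated to this matrix has two connected components: the simple roots {alpha_4, alpha_9} form a chain of 2 nodes with a double edge at one end; the terminal node there is the unique short simple root (B_2), and {alpha_1, alpha_2, alpha_3, alpha_5, alpha_6, alpha_7, alpha_8, alpha_10} form a chain of 7 nodes with one extra node attached to the third node from one end (E_8). A semisimple Lie algebra decomposes uniquely as the direct sum of simple ideals, one per connected component of its Dynkin diagram, so g ≅ B_2 ⊕ E_8 (dimension 10 + 248 = 258).

B2 + E8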